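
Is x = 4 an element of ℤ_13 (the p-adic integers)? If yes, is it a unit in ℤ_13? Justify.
x ∈ ℤ_13^× (unit); v_13(x) = 0

ℤ_13 = {x ∈ ℚ_13 : v_13(x) ≥ 0} and ℤ_13^× = {x ∈ ℤ_13 : v_13(x) = 0}. Here v_13(4) = v_13(num) − v_13(den) = 0; compare against these criteria.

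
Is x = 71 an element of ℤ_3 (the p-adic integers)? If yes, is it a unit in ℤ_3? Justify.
x ∈ ℤ_3^× (unit); v_3(x) = 0

ℤ_3 = {x ∈ ℚ_3 : v_3(x) ≥ 0} and ℤ_3^× = {x ∈ ℤ_3 : v_3(x) = 0}. Here v_3(71) = v_3(num) − v_3(den) = 0; compare against these criteria.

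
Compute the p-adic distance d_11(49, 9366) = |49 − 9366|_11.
d_11(49, 9366) = 1/1331

Step 1 — x − y = 49 − 9366 = -9317. Step 2 — v_11(-9317) = 3 (factor: -9317 = −(11^3 · 7); the sign does not affect v_p). Step 3 — |x − y|_11 = 11^{-3} = 1/1331.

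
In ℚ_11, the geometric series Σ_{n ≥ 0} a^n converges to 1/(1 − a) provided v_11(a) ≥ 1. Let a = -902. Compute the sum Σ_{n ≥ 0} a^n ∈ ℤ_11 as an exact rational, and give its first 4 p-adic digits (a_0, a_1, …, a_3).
Σ a^n = 1/(1 − a) = 1/903;  first 4 digits = (1, 6, 6, 1)

v_11(a) = 1 ≥ 1, so the series converges in ℤ_11 to 1/(1 − a) = 1/(1 − (-902)) = 1/903. Expand this rational in ℤ_11: compute digits iteratively via d_i = x_i mod 11, x_{i+1} = (x_i − d_i)/11. The first 4 digits are (1, 6, 6, 1).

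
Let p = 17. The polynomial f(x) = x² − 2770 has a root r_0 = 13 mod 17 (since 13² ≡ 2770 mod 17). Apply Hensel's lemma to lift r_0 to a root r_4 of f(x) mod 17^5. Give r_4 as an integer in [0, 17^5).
r_4 = 324560 (mod 1419857)

Hensel's recurrence: r_{i+1} = r_i − f(r_i)·(f′(r_i))^{-1} mod 17^{i+2}, with f′(x) = 2x. Iterate:
  r_0 = 13 (mod 17)
  r_1 = 13 (mod 289)
  r_2 = 302 (mod 4913)
  r_3 = 73997 (mod 83521)
  r_4 = 324560 (mod 1419857)
Final: r_4 = 324560, and one checks f(r_4) ≡ 0 mod 17^5.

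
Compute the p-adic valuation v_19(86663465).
v_19(86663465) = 5

v_19(n) is the largest exponent k such that 19^k divides n. Factor out: 86663465 = 19^5 · 35. (Sign doesn't affect v_p.) So v_19(86663465) = 5.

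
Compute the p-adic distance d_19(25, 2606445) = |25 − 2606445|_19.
d_19(25, 2606445) = 1/130321

Step 1 — x − y = 25 − 2606445 = -2606420. Step 2 — v_19(-2606420) = 4 (factor: -2606420 = −(19^4 · 20); the sign does not affect v_p). Step 3 — |x − y|_19 = 19^{-4} = 1/130321.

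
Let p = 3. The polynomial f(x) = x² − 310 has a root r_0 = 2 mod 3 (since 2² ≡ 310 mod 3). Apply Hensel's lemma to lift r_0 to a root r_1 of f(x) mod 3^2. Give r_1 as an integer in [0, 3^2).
r_1 = 2 (mod 9)

Hensel's recurrence: r_{i+1} = r_i − f(r_i)·(f′(r_i))^{-1} mod 3^{i+2}, with f′(x) = 2x. Iterate:
  r_0 = 2 (mod 3)
  r_1 = 2 (mod 9)
Final: r_1 = 2, and one checks f(r_1) ≡ 0 mod 3^2.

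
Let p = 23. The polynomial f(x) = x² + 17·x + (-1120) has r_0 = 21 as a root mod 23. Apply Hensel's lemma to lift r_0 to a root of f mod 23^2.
r_1 = 412 (mod 529)

Hensel: r_{i+1} = r_i − f(r_i)·(f′(r_i))^{-1} mod 23^{i+2}, f′(x) = 2x + 17. Iterate:
  r_0 = 21 (mod 23)
  r_1 = 412 (mod 529)
Final: r = 412 satisfies f(r) ≡ 0 mod 23^2.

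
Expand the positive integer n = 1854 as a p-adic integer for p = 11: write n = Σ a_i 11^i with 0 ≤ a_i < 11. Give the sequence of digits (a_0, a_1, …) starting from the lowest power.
(a_0, a_1, …) = (6, 3, 4, 1)

Repeated division by 11 gives the digits low-to-high: 1854 = 6 + 3·11^1 + 4·11^2 + 1·11^3. Digit sequence: (6, 3, 4, 1).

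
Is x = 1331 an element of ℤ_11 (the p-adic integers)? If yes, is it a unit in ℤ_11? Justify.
x ∈ ℤ_11 but not a unit; v_11(x) = 3 > 0

ℤ_11 = {x ∈ ℚ_11 : v_11(x) ≥ 0} and ℤ_11^× = {x ∈ ℤ_11 : v_11(x) = 0}. Here v_11(1331) = v_11(num) − v_11(den) = 3; compare against these criteria.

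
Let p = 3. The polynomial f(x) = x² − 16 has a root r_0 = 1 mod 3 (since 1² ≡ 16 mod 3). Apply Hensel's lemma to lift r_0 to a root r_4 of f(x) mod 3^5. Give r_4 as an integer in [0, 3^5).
r_4 = 4 (mod 243)

Hensel's recurrence: r_{i+1} = r_i − f(r_i)·(f′(r_i))^{-1} mod 3^{i+2}, with f′(x) = 2x. Iterate:
  r_0 = 1 (mod 3)
  r_1 = 4 (mod 9)
  r_2 = 4 (mod 27)
  r_3 = 4 (mod 81)
  r_4 = 4 (mod 243)
Final: r_4 = 4, and one checks f(r_4) ≡ 0 mod 3^5.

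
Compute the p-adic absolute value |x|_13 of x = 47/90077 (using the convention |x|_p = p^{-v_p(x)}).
|47/90077|_13 = 2197

Step 1 — compute v_13(x) by factoring powers of 13 out of the numerator and denominator: v_13(47/90077) = -3. Step 2 — apply |x|_p = p^{-v_p(x)} = 13^{3} = 2197.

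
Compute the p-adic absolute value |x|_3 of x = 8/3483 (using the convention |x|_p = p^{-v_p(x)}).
|8/3483|_3 = 81

Step 1 — compute v_3(x) by factoring powers of 3 out of the numerator and denominator: v_3(8/3483) = -4. Step 2 — apply |x|_p = p^{-v_p(x)} = 3^{4} = 81.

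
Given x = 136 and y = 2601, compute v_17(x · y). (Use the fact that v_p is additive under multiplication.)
v_17(353736) = 3

v_p(x) = 1 (factor: 136 = 17^1 · 8); v_p(y) = 2 (factor: 2601 = 17^2 · 9). Additivity: v_p(xy) = v_p(x) + v_p(y) = 1 + 2 = 3. (Direct check: xy = 353736 = 17^3 · (72).)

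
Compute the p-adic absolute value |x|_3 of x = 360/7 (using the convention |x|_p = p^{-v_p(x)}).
|360/7|_3 = 1/9

Step 1 — compute v_3(x) by factoring powers of 3 out of the numerator and denominator: v_3(360/7) = 2. Step 2 — apply |x|_p = p^{-v_p(x)} = 3^{-2} = 1/9.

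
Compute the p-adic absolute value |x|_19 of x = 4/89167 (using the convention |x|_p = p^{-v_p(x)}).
|4/89167|_19 = 6859

Step 1 — compute v_19(x) by factoring powers of 19 out of the numerator and denominator: v_19(4/89167) = -3. Step 2 — apply |x|_p = p^{-v_p(x)} = 19^{3} = 6859.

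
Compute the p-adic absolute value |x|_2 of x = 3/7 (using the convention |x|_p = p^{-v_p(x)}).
|3/7|_2 = 1

Step 1 — compute v_2(x) by factoring powers of 2 out of the numerator and denominator: v_2(3/7) = 0. Step 2 — apply |x|_p = p^{-v_p(x)} = 2^{0} = 1.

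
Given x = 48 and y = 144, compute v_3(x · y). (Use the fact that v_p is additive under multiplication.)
v_3(6912) = 3

v_p(x) = 1 (factor: 48 = 3^1 · 16); v_p(y) = 2 (factor: 144 = 3^2 · 16). Additivity: v_p(xy) = v_p(x) + v_p(y) = 1 + 2 = 3. (Direct check: xy = 6912 = 3^3 · (256).)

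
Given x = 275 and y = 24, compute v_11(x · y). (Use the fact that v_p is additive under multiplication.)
v_11(6600) = 1

v_p(x) = 1 (factor: 275 = 11^1 · 25); v_p(y) = 0 (factor: 24 = 11^0 · 24). Additivity: v_p(xy) = v_p(x) + v_p(y) = 1 + 0 = 1. (Direct check: xy = 6600 = 11^1 · (600).)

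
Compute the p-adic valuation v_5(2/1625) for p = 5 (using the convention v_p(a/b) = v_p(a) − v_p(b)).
v_5(2/1625) = -3

Factor powers of 5 from the numerator and denominator of the reduced fraction: 2 = 5^0 · 2 and 1625 = 5^3 · 13. Apply v_p(a/b) = v_p(a) − v_p(b): v_5(2/1625) = 0 − 3 = -3.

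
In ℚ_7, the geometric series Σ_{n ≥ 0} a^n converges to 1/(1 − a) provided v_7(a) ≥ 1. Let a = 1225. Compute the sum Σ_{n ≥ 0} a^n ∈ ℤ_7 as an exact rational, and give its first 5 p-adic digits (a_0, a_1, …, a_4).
Σ a^n = 1/(1 − a) = -1/1224;  first 5 digits = (1, 0, 4, 3, 2)

v_7(a) = 2 ≥ 1, so the series converges in ℤ_7 to 1/(1 − a) = 1/(1 − 1225) = -1/1224. Expand this rational in ℤ_7: compute digits iteratively via d_i = x_i mod 7, x_{i+1} = (x_i − d_i)/7. The first 5 digits are (1, 0, 4, 3, 2).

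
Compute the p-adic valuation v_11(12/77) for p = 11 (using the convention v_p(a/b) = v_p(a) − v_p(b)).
v_11(12/77) = -1

Factor powers of 11 from the numerator and denominator of the reduced fraction: 12 = 11^0 · 12 and 77 = 11^1 · 7. Apply v_p(a/b) = v_p(a) − v_p(b): v_11(12/77) = 0 − 1 = -1.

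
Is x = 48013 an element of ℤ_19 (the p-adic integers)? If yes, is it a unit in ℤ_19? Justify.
x ∈ ℤ_19 but not a unit; v_19(x) = 3 > 0

ℤ_19 = {x ∈ ℚ_19 : v_19(x) ≥ 0} and ℤ_19^× = {x ∈ ℤ_19 : v_19(x) = 0}. Here v_19(48013) = v_19(num) − v_19(den) = 3; compare against these criteria.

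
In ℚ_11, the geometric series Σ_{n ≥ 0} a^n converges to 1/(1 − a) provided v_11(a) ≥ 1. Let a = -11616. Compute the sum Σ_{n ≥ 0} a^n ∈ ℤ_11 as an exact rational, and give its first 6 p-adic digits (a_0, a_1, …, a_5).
Σ a^n = 1/(1 − a) = 1/11617;  first 6 digits = (1, 0, 3, 2, 8, 1)

v_11(a) = 2 ≥ 1, so the series converges in ℤ_11 to 1/(1 − a) = 1/(1 − (-11616)) = 1/11617. Expand this rational in ℤ_11: compute digits iteratively via d_i = x_i mod 11, x_{i+1} = (x_i − d_i)/11. The first 6 digits are (1, 0, 3, 2, 8, 1).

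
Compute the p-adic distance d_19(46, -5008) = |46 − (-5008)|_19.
d_19(46, -5008) = 1/361

Step 1 — x − y = 46 − (-5008) = 5054. Step 2 — v_19(5054) = 2 (factor: 5054 = (19^2 · 14); the sign does not affect v_p). Step 3 — |x − y|_19 = 19^{-2} = 1/361.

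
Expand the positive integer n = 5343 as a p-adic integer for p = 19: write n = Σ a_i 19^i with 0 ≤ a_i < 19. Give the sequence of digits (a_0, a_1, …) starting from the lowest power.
(a_0, a_1, …) = (4, 15, 14)

Repeated division by 19 gives the digits low-to-high: 5343 = 4 + 15·19^1 + 14·19^2. Digit sequence: (4, 15, 14).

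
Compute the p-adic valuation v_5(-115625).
v_5(-115625) = 5

v_5(n) is the largest exponent k such that 5^k divides n. Factor out: -115625 = -5^5 · 37. (Sign doesn't affect v_p.) So v_5(-115625) = 5.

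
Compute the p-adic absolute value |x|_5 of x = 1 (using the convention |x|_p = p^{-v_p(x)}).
|1|_5 = 1

Step 1 — compute v_5(x) by factoring powers of 5 out of the numerator and denominator: v_5(1) = 0. Step 2 — apply |x|_p = p^{-v_p(x)} = 5^{0} = 1.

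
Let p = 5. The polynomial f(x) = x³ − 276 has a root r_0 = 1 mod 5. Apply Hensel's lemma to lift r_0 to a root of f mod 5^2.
r_1 = 1 (mod 25)

Hensel: r_{i+1} = r_i − f(r_i)/f′(r_i) mod 5^{i+2}, where f′(x) = 3x². Iterate:
  r_0 = 1 (mod 5)
  r_1 = 1 (mod 25)
Final: r = 1 with f(r) ≡ 0 mod 5^2.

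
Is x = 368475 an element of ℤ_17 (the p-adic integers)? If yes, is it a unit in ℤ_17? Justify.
x ∈ ℤ_17 but not a unit; v_17(x) = 3 > 0

ℤ_17 = {x ∈ ℚ_17 : v_17(x) ≥ 0} and ℤ_17^× = {x ∈ ℤ_17 : v_17(x) = 0}. Here v_17(368475) = v_17(num) − v_17(den) = 3; compare against these criteria.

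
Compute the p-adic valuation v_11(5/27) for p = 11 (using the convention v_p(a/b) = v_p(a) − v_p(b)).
v_11(5/27) = 0

Factor powers of 11 from the numerator and denominator of the reduced fraction: 5 = 11^0 · 5 and 27 = 11^0 · 27. Apply v_p(a/b) = v_p(a) − v_p(b): v_11(5/27) = 0 − 0 = 0.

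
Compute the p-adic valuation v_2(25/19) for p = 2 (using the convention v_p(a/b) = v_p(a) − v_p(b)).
v_2(25/19) = 0

Factor powers of 2 from the numerator and denominator of the reduced fraction: 25 = 2^0 · 25 and 19 = 2^0 · 19. Apply v_p(a/b) = v_p(a) − v_p(b): v_2(25/19) = 0 − 0 = 0.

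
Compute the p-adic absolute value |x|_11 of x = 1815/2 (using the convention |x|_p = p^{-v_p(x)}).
|1815/2|_11 = 1/121

Step 1 — compute v_11(x) by factoring powers of 11 out of the numerator and denominator: v_11(1815/2) = 2. Step 2 — apply |x|_p = p^{-v_p(x)} = 11^{-2} = 1/121.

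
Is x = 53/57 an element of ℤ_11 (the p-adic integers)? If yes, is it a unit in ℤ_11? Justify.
x ∈ ℤ_11^× (unit); v_11(x) = 0

ℤ_11 = {x ∈ ℚ_11 : v_11(x) ≥ 0} and ℤ_11^× = {x ∈ ℤ_11 : v_11(x) = 0}. Here v_11(53/57) = v_11(num) − v_11(den) = 0; compare against these criteria.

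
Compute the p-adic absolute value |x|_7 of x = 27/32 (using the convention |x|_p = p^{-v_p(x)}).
|27/32|_7 = 1

Step 1 — compute v_7(x) by factoring powers of 7 out of the numerator and denominator: v_7(27/32) = 0. Step 2 — apply |x|_p = p^{-v_p(x)} = 7^{0} = 1.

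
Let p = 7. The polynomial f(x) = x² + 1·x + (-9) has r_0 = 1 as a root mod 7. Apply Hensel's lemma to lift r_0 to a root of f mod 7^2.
r_1 = 36 (mod 49)

Hensel: r_{i+1} = r_i − f(r_i)·(f′(r_i))^{-1} mod 7^{i+2}, f′(x) = 2x + 1. Iterate:
  r_0 = 1 (mod 7)
  r_1 = 36 (mod 49)
Final: r = 36 satisfies f(r) ≡ 0 mod 7^2.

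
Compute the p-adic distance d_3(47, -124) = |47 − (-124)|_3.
d_3(47, -124) = 1/9

Step 1 — x − y = 47 − (-124) = 171. Step 2 — v_3(171) = 2 (factor: 171 = (3^2 · 19); the sign does not affect v_p). Step 3 — |x − y|_3 = 3^{-2} = 1/9.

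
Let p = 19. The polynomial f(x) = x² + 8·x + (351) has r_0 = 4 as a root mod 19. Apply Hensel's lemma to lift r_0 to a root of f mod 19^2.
r_1 = 137 (mod 361)

Hensel: r_{i+1} = r_i − f(r_i)·(f′(r_i))^{-1} mod 19^{i+2}, f′(x) = 2x + 8. Iterate:
  r_0 = 4 (mod 19)
  r_1 = 137 (mod 361)
Final: r = 137 satisfies f(r) ≡ 0 mod 19^2.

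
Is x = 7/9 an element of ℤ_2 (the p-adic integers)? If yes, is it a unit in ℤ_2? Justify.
x ∈ ℤ_2^× (unit); v_2(x) = 0

ℤ_2 = {x ∈ ℚ_2 : v_2(x) ≥ 0} and ℤ_2^× = {x ∈ ℤ_2 : v_2(x) = 0}. Here v_2(7/9) = v_2(num) − v_2(den) = 0; compare against these criteria.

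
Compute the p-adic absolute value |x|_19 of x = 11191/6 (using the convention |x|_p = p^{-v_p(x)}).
|11191/6|_19 = 1/361

Step 1 — compute v_19(x) by factoring powers of 19 out of the numerator and denominator: v_19(11191/6) = 2. Step 2 — apply |x|_p = p^{-v_p(x)} = 19^{-2} = 1/361.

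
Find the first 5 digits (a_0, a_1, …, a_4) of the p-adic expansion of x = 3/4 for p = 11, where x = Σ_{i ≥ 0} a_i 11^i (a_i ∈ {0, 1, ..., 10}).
(a_0, …, a_4) = (9, 2, 8, 2, 8)

v_11(3/4) = 0 (numerator and denominator both coprime to 11), so x ∈ ℤ_11^×. Compute digits iteratively via a_i = x_i mod 11, x_{i+1} = (x_i − a_i)/11, with x_0 = x:
  x_0 = 3/4;  a_0 = 9;  x_1 = (x_0 − 9)/11 = -3/4
  x_1 = -3/4;  a_1 = 2;  x_2 = (x_1 − 2)/11 = -1/4
  x_2 = -1/4;  a_2 = 8;  x_3 = (x_2 − 8)/11 = -3/4
  x_3 = -3/4;  a_3 = 2;  x_4 = (x_3 − 2)/11 = -1/4
  x_4 = -1/4;  a_4 = 8;  x_5 = (x_4 − 8)/11 = -3/4
Digits: (9, 2, 8, 2, 8).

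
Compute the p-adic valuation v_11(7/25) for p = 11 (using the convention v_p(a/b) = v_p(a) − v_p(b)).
v_11(7/25) = 0

Factor powers of 11 from the numerator and denominator of the reduced fraction: 7 = 11^0 · 7 and 25 = 11^0 · 25. Apply v_p(a/b) = v_p(a) − v_p(b): v_11(7/25) = 0 − 0 = 0.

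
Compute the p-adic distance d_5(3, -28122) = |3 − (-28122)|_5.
d_5(3, -28122) = 1/3125

Step 1 — x − y = 3 − (-28122) = 28125. Step 2 — v_5(28125) = 5 (factor: 28125 = (5^5 · 9); the sign does not affect v_p). Step 3 — |x − y|_5 = 5^{-5} = 1/3125.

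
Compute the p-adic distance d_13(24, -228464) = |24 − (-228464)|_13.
d_13(24, -228464) = 1/28561

Step 1 — x − y = 24 − (-228464) = 228488. Step 2 — v_13(228488) = 4 (factor: 228488 = (13^4 · 8); the sign does not affect v_p). Step 3 — |x − y|_13 = 13^{-4} = 1/28561.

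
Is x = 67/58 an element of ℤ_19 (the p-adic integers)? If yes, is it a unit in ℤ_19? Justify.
x ∈ ℤ_19^× (unit); v_19(x) = 0

ℤ_19 = {x ∈ ℚ_19 : v_19(x) ≥ 0} and ℤ_19^× = {x ∈ ℤ_19 : v_19(x) = 0}. Here v_19(67/58) = v_19(num) − v_19(den) = 0; compare against these criteria.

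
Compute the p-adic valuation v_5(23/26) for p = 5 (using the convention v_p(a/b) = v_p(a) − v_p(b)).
v_5(23/26) = 0

Factor powers of 5 from the numerator and denominator of the reduced fraction: 23 = 5^0 · 23 and 26 = 5^0 · 26. Apply v_p(a/b) = v_p(a) − v_p(b): v_5(23/26) = 0 − 0 = 0.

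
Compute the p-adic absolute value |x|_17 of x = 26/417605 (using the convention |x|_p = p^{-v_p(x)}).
|26/417605|_17 = 83521

Step 1 — compute v_17(x) by factoring powers of 17 out of the numerator and denominator: v_17(26/417605) = -4. Step 2 — apply |x|_p = p^{-v_p(x)} = 17^{4} = 83521.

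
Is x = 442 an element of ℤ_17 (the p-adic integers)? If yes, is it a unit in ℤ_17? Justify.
x ∈ ℤ_17 but not a unit; v_17(x) = 1 > 0

ℤ_17 = {x ∈ ℚ_17 : v_17(x) ≥ 0} and ℤ_17^× = {x ∈ ℤ_17 : v_17(x) = 0}. Here v_17(442) = v_17(num) − v_17(den) = 1; compare against these criteria.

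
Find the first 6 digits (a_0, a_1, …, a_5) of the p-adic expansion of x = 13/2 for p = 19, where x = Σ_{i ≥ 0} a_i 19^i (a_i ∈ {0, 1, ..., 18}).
(a_0, …, a_5) = (16, 9, 9, 9, 9, 9)

v_19(13/2) = 0 (numerator and denominator both coprime to 19), so x ∈ ℤ_19^×. Compute digits iteratively via a_i = x_i mod 19, x_{i+1} = (x_i − a_i)/19, with x_0 = x:
  x_0 = 13/2;  a_0 = 16;  x_1 = (x_0 − 16)/19 = -1/2
  x_1 = -1/2;  a_1 = 9;  x_2 = (x_1 − 9)/19 = -1/2
  x_2 = -1/2;  a_2 = 9;  x_3 = (x_2 − 9)/19 = -1/2
  x_3 = -1/2;  a_3 = 9;  x_4 = (x_3 − 9)/19 = -1/2
  x_4 = -1/2;  a_4 = 9;  x_5 = (x_4 − 9)/19 = -1/2
  x_5 = -1/2;  a_5 = 9;  x_6 = (x_5 − 9)/19 = -1/2
Digits: (16, 9, 9, 9, 9, 9).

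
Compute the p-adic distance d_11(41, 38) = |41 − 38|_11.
d_11(41, 38) = 1

Step 1 — x − y = 41 − 38 = 3. Step 2 — v_11(3) = 0 (factor: 3 = (11^0 · 3); the sign does not affect v_p). Step 3 — |x − y|_11 = 11^{0} = 1.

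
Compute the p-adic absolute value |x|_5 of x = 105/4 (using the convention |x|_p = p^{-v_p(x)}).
|105/4|_5 = 1/5

Step 1 — compute v_5(x) by factoring powers of 5 out of the numerator and denominator: v_5(105/4) = 1. Step 2 — apply |x|_p = p^{-v_p(x)} = 5^{-1} = 1/5.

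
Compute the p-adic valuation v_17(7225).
v_17(7225) = 2

v_17(n) is the largest exponent k such that 17^k divides n. Factor out: 7225 = 17^2 · 25. (Sign doesn't affect v_p.) So v_17(7225) = 2.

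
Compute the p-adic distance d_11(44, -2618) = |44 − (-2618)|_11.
d_11(44, -2618) = 1/1331

Step 1 — x − y = 44 − (-2618) = 2662. Step 2 — v_11(2662) = 3 (factor: 2662 = (11^3 · 2); the sign does not affect v_p). Step 3 — |x − y|_11 = 11^{-3} = 1/1331.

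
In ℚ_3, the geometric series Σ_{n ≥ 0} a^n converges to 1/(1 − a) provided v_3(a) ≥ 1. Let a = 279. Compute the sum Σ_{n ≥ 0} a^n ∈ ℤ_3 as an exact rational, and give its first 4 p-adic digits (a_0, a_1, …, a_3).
Σ a^n = 1/(1 − a) = -1/278;  first 4 digits = (1, 0, 1, 1)

v_3(a) = 2 ≥ 1, so the series converges in ℤ_3 to 1/(1 − a) = 1/(1 − 279) = -1/278. Expand this rational in ℤ_3: compute digits iteratively via d_i = x_i mod 3, x_{i+1} = (x_i − d_i)/3. The first 4 digits are (1, 0, 1, 1).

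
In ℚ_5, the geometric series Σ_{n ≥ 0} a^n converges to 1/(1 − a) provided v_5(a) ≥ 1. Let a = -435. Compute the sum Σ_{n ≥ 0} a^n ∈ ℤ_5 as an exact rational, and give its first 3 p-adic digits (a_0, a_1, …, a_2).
Σ a^n = 1/(1 − a) = 1/436;  first 3 digits = (1, 3, 1)

v_5(a) = 1 ≥ 1, so the series converges in ℤ_5 to 1/(1 − a) = 1/(1 − (-435)) = 1/436. Expand this rational in ℤ_5: compute digits iteratively via d_i = x_i mod 5, x_{i+1} = (x_i − d_i)/5. The first 3 digits are (1, 3, 1).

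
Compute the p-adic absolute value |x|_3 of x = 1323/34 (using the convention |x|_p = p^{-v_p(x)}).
|1323/34|_3 = 1/27

Step 1 — compute v_3(x) by factoring powers of 3 out of the numerator and denominator: v_3(1323/34) = 3. Step 2 — apply |x|_p = p^{-v_p(x)} = 3^{-3} = 1/27.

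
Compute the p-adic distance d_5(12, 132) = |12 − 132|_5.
d_5(12, 132) = 1/5

Step 1 — x − y = 12 − 132 = -120. Step 2 — v_5(-120) = 1 (factor: -120 = −(5^1 · 24); the sign does not affect v_p). Step 3 — |x − y|_5 = 5^{-1} = 1/5.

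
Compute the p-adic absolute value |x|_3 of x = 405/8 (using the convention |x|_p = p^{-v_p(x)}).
|405/8|_3 = 1/81

Step 1 — compute v_3(x) by factoring powers of 3 out of the numerator and denominator: v_3(405/8) = 4. Step 2 — apply |x|_p = p^{-v_p(x)} = 3^{-4} = 1/81.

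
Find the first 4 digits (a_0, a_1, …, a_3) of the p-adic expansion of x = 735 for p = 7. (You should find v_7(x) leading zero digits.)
(a_0, …, a_3) = (0, 0, 1, 2)

v_7(735) = 2, so a_0 = ... = a_1 = 0. Factor out: x = 7^2 · u with u = 15 a unit in ℤ_7. Expand u iteratively via a_{v+i} = u_i mod 7, u_{i+1} = (u_i − a_{v+i})/7:
  u_0 = 15;  a_2 = 1;  u_1 = (u_0 − 1)/7 = 2
  u_1 = 2;  a_3 = 2;  u_2 = (u_1 − 2)/7 = 0
Digits: (0, 0, 1, 2).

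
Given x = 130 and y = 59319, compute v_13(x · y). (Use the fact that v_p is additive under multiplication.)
v_13(7711470) = 4

v_p(x) = 1 (factor: 130 = 13^1 · 10); v_p(y) = 3 (factor: 59319 = 13^3 · 27). Additivity: v_p(xy) = v_p(x) + v_p(y) = 1 + 3 = 4. (Direct check: xy = 7711470 = 13^4 · (270).)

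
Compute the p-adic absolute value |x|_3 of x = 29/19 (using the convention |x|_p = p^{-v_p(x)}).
|29/19|_3 = 1

Step 1 — compute v_3(x) by factoring powers of 3 out of the numerator and denominator: v_3(29/19) = 0. Step 2 — apply |x|_p = p^{-v_p(x)} = 3^{0} = 1.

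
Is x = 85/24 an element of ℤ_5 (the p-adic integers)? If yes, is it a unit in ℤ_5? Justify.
x ∈ ℤ_5 but not a unit; v_5(x) = 1 > 0

ℤ_5 = {x ∈ ℚ_5 : v_5(x) ≥ 0} and ℤ_5^× = {x ∈ ℤ_5 : v_5(x) = 0}. Here v_5(85/24) = v_5(num) − v_5(den) = 1; compare against these criteria.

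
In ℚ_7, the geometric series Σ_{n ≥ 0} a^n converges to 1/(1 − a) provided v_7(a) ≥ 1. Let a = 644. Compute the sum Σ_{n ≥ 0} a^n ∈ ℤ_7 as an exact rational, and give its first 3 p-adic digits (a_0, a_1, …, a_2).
Σ a^n = 1/(1 − a) = -1/643;  first 3 digits = (1, 1, 0)

v_7(a) = 1 ≥ 1, so the series converges in ℤ_7 to 1/(1 − a) = 1/(1 − 644) = -1/643. Expand this rational in ℤ_7: compute digits iteratively via d_i = x_i mod 7, x_{i+1} = (x_i − d_i)/7. The first 3 digits are (1, 1, 0).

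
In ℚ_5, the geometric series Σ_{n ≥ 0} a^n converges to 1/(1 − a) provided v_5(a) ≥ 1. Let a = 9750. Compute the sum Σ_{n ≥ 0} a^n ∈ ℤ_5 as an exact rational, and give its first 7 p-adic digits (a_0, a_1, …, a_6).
Σ a^n = 1/(1 − a) = -1/9749;  first 7 digits = (1, 0, 0, 3, 0, 3, 4)

v_5(a) = 3 ≥ 1, so the series converges in ℤ_5 to 1/(1 − a) = 1/(1 − 9750) = -1/9749. Expand this rational in ℤ_5: compute digits iteratively via d_i = x_i mod 5, x_{i+1} = (x_i − d_i)/5. The first 7 digits are (1, 0, 0, 3, 0, 3, 4).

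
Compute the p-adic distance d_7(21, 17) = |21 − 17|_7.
d_7(21, 17) = 1

Step 1 — x − y = 21 − 17 = 4. Step 2 — v_7(4) = 0 (factor: 4 = (7^0 · 4); the sign does not affect v_p). Step 3 — |x − y|_7 = 7^{0} = 1.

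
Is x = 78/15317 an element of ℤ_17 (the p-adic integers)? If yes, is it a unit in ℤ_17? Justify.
x ∉ ℤ_17 (v_17(x) = -2 < 0)

ℤ_17 = {x ∈ ℚ_17 : v_17(x) ≥ 0} and ℤ_17^× = {x ∈ ℤ_17 : v_17(x) = 0}. Here v_17(78/15317) = v_17(num) − v_17(den) = -2; compare against these criteria.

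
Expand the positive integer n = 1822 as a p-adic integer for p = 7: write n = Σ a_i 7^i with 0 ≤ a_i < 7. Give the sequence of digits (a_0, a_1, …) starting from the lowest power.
(a_0, a_1, …) = (2, 1, 2, 5)

Repeated division by 7 gives the digits low-to-high: 1822 = 2 + 1·7^1 + 2·7^2 + 5·7^3. Digit sequence: (2, 1, 2, 5).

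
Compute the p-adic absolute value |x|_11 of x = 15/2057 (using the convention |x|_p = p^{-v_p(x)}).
|15/2057|_11 = 121

Step 1 — compute v_11(x) by factoring powers of 11 out of the numerator and denominator: v_11(15/2057) = -2. Step 2 — apply |x|_p = p^{-v_p(x)} = 11^{2} = 121.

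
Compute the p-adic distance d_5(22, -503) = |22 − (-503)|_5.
d_5(22, -503) = 1/25

Step 1 — x − y = 22 − (-503) = 525. Step 2 — v_5(525) = 2 (factor: 525 = (5^2 · 21); the sign does not affect v_p). Step 3 — |x − y|_5 = 5^{-2} = 1/25.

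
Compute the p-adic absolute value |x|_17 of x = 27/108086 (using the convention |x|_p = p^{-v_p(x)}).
|27/108086|_17 = 4913

Step 1 — compute v_17(x) by factoring powers of 17 out of the numerator and denominator: v_17(27/108086) = -3. Step 2 — apply |x|_p = p^{-v_p(x)} = 17^{3} = 4913.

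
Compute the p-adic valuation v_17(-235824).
v_17(-235824) = 3

v_17(n) is the largest exponent k such that 17^k divides n. Factor out: -235824 = -17^3 · 48. (Sign doesn't affect v_p.) So v_17(-235824) = 3.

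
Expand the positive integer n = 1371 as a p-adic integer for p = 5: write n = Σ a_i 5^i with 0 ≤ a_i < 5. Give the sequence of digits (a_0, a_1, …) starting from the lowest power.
(a_0, a_1, …) = (1, 4, 4, 0, 2)

Repeated division by 5 gives the digits low-to-high: 1371 = 1 + 4·5^1 + 4·5^2 + 2·5^4. Digit sequence: (1, 4, 4, 0, 2).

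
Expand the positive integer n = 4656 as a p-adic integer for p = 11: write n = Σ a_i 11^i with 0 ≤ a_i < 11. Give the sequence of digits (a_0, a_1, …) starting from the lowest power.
(a_0, a_1, …) = (3, 5, 5, 3)

Repeated division by 11 gives the digits low-to-high: 4656 = 3 + 5·11^1 + 5·11^2 + 3·11^3. Digit sequence: (3, 5, 5, 3).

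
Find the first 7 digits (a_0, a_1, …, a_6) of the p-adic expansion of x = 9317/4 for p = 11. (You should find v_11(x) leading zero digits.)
(a_0, …, a_6) = (0, 0, 0, 10, 2, 8, 2)

v_11(9317/4) = 3, so a_0 = ... = a_2 = 0. Factor out: x = 11^3 · u with u = 7/4 a unit in ℤ_11. Expand u iteratively via a_{v+i} = u_i mod 11, u_{i+1} = (u_i − a_{v+i})/11:
  u_0 = 7/4;  a_3 = 10;  u_1 = (u_0 − 10)/11 = -3/4
  u_1 = -3/4;  a_4 = 2;  u_2 = (u_1 − 2)/11 = -1/4
  u_2 = -1/4;  a_5 = 8;  u_3 = (u_2 − 8)/11 = -3/4
  u_3 = -3/4;  a_6 = 2;  u_4 = (u_3 − 2)/11 = -1/4
Digits: (0, 0, 0, 10, 2, 8, 2).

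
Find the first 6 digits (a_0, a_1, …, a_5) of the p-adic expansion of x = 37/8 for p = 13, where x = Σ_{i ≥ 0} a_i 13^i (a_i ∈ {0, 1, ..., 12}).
(a_0, …, a_5) = (3, 5, 11, 4, 11, 4)

v_13(37/8) = 0 (numerator and denominator both coprime to 13), so x ∈ ℤ_13^×. Compute digits iteratively via a_i = x_i mod 13, x_{i+1} = (x_i − a_i)/13, with x_0 = x:
  x_0 = 37/8;  a_0 = 3;  x_1 = (x_0 − 3)/13 = 1/8
  x_1 = 1/8;  a_1 = 5;  x_2 = (x_1 − 5)/13 = -3/8
  x_2 = -3/8;  a_2 = 11;  x_3 = (x_2 − 11)/13 = -7/8
  x_3 = -7/8;  a_3 = 4;  x_4 = (x_3 − 4)/13 = -3/8
  x_4 = -3/8;  a_4 = 11;  x_5 = (x_4 − 11)/13 = -7/8
  x_5 = -7/8;  a_5 = 4;  x_6 = (x_5 − 4)/13 = -3/8
Digits: (3, 5, 11, 4, 11, 4).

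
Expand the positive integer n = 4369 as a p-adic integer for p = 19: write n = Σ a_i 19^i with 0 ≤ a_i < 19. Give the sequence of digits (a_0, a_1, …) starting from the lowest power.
(a_0, a_1, …) = (18, 1, 12)

Repeated division by 19 gives the digits low-to-high: 4369 = 18 + 1·19^1 + 12·19^2. Digit sequence: (18, 1, 12).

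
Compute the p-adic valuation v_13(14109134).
v_13(14109134) = 5

v_13(n) is the largest exponent k such that 13^k divides n. Factor out: 14109134 = 13^5 · 38. (Sign doesn't affect v_p.) So v_13(14109134) = 5.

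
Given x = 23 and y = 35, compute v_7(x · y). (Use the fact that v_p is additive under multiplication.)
v_7(805) = 1

v_p(x) = 0 (factor: 23 = 7^0 · 23); v_p(y) = 1 (factor: 35 = 7^1 · 5). Additivity: v_p(xy) = v_p(x) + v_p(y) = 0 + 1 = 1. (Direct check: xy = 805 = 7^1 · (115).)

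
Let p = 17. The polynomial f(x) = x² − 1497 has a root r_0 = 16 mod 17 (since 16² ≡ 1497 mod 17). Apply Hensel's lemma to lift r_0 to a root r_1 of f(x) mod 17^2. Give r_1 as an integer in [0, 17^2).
r_1 = 118 (mod 289)

Hensel's recurrence: r_{i+1} = r_i − f(r_i)·(f′(r_i))^{-1} mod 17^{i+2}, with f′(x) = 2x. Iterate:
  r_0 = 16 (mod 17)
  r_1 = 118 (mod 289)
Final: r_1 = 118, and one checks f(r_1) ≡ 0 mod 17^2.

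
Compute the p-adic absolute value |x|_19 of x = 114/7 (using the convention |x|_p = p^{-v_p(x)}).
|114/7|_19 = 1/19

Step 1 — compute v_19(x) by factoring powers of 19 out of the numerator and denominator: v_19(114/7) = 1. Step 2 — apply |x|_p = p^{-v_p(x)} = 19^{-1} = 1/19.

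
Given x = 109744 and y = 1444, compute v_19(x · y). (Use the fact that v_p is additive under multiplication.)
v_19(158470336) = 5

v_p(x) = 3 (factor: 109744 = 19^3 · 16); v_p(y) = 2 (factor: 1444 = 19^2 · 4). Additivity: v_p(xy) = v_p(x) + v_p(y) = 3 + 2 = 5. (Direct check: xy = 158470336 = 19^5 · (64).)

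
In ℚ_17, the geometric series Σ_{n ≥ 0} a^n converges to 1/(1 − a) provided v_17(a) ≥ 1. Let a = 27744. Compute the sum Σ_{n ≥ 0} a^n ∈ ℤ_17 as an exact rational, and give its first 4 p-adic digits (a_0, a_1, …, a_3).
Σ a^n = 1/(1 − a) = -1/27743;  first 4 digits = (1, 0, 11, 5)

v_17(a) = 2 ≥ 1, so the series converges in ℤ_17 to 1/(1 − a) = 1/(1 − 27744) = -1/27743. Expand this rational in ℤ_17: compute digits iteratively via d_i = x_i mod 17, x_{i+1} = (x_i − d_i)/17. The first 4 digits are (1, 0, 11, 5).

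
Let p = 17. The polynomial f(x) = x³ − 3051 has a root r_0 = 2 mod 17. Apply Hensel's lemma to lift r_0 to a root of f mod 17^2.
r_1 = 87 (mod 289)

Hensel: r_{i+1} = r_i − f(r_i)/f′(r_i) mod 17^{i+2}, where f′(x) = 3x². Iterate:
  r_0 = 2 (mod 17)
  r_1 = 87 (mod 289)
Final: r = 87 with f(r) ≡ 0 mod 17^2.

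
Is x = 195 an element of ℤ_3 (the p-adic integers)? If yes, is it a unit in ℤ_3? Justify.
x ∈ ℤ_3 but not a unit; v_3(x) = 1 > 0

ℤ_3 = {x ∈ ℚ_3 : v_3(x) ≥ 0} and ℤ_3^× = {x ∈ ℤ_3 : v_3(x) = 0}. Here v_3(195) = v_3(num) − v_3(den) = 1; compare against these criteria.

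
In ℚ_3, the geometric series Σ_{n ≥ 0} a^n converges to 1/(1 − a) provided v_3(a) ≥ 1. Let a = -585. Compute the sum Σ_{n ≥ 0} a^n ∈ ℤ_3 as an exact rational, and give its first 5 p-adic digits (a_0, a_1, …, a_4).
Σ a^n = 1/(1 − a) = 1/586;  first 5 digits = (1, 0, 1, 2, 2)

v_3(a) = 2 ≥ 1, so the series converges in ℤ_3 to 1/(1 − a) = 1/(1 − (-585)) = 1/586. Expand this rational in ℤ_3: compute digits iteratively via d_i = x_i mod 3, x_{i+1} = (x_i − d_i)/3. The first 5 digits are (1, 0, 1, 2, 2).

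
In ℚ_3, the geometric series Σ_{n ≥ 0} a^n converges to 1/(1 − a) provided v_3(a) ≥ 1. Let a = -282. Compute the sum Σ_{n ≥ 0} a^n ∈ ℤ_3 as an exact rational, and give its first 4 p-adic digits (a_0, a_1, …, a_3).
Σ a^n = 1/(1 − a) = 1/283;  first 4 digits = (1, 2, 2, 2)

v_3(a) = 1 ≥ 1, so the series converges in ℤ_3 to 1/(1 − a) = 1/(1 − (-282)) = 1/283. Expand this rational in ℤ_3: compute digits iteratively via d_i = x_i mod 3, x_{i+1} = (x_i − d_i)/3. The first 4 digits are (1, 2, 2, 2).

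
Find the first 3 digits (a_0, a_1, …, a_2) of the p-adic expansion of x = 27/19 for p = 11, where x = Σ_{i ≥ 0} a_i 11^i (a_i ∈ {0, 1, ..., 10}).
(a_0, …, a_2) = (2, 4, 6)

v_11(27/19) = 0 (numerator and denominator both coprime to 11), so x ∈ ℤ_11^×. Compute digits iteratively via a_i = x_i mod 11, x_{i+1} = (x_i − a_i)/11, with x_0 = x:
  x_0 = 27/19;  a_0 = 2;  x_1 = (x_0 − 2)/11 = -1/19
  x_1 = -1/19;  a_1 = 4;  x_2 = (x_1 − 4)/11 = -7/19
  x_2 = -7/19;  a_2 = 6;  x_3 = (x_2 − 6)/11 = -11/19
Digits: (2, 4, 6).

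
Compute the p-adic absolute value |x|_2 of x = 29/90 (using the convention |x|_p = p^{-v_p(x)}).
|29/90|_2 = 2

Step 1 — compute v_2(x) by factoring powers of 2 out of the numerator and denominator: v_2(29/90) = -1. Step 2 — apply |x|_p = p^{-v_p(x)} = 2^{1} = 2.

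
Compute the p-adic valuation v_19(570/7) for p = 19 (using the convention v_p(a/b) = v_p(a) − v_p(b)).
v_19(570/7) = 1

Factor powers of 19 from the numerator and denominator of the reduced fraction: 570 = 19^1 · 30 and 7 = 19^0 · 7. Apply v_p(a/b) = v_p(a) − v_p(b): v_19(570/7) = 1 − 0 = 1.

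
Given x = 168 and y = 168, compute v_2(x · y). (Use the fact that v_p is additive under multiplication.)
v_2(28224) = 6

v_p(x) = 3 (factor: 168 = 2^3 · 21); v_p(y) = 3 (factor: 168 = 2^3 · 21). Additivity: v_p(xy) = v_p(x) + v_p(y) = 3 + 3 = 6. (Direct check: xy = 28224 = 2^6 · (441).)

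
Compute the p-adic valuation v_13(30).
v_13(30) = 0

v_13(n) is the largest exponent k such that 13^k divides n. Factor out: 30 = 13^0 · 30. (Sign doesn't affect v_p.) So v_13(30) = 0.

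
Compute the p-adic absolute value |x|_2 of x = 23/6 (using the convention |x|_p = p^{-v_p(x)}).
|23/6|_2 = 2

Step 1 — compute v_2(x) by factoring powers of 2 out of the numerator and denominator: v_2(23/6) = -1. Step 2 — apply |x|_p = p^{-v_p(x)} = 2^{1} = 2.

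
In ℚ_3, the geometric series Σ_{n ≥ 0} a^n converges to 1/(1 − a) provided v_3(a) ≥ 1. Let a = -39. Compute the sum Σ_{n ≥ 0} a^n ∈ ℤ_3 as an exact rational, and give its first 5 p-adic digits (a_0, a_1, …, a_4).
Σ a^n = 1/(1 − a) = 1/40;  first 5 digits = (1, 2, 2, 2, 0)

v_3(a) = 1 ≥ 1, so the series converges in ℤ_3 to 1/(1 − a) = 1/(1 − (-39)) = 1/40. Expand this rational in ℤ_3: compute digits iteratively via d_i = x_i mod 3, x_{i+1} = (x_i − d_i)/3. The first 5 digits are (1, 2, 2, 2, 0).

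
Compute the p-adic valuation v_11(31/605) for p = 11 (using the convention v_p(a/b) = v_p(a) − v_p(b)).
v_11(31/605) = -2

Factor powers of 11 from the numerator and denominator of the reduced fraction: 31 = 11^0 · 31 and 605 = 11^2 · 5. Apply v_p(a/b) = v_p(a) − v_p(b): v_11(31/605) = 0 − 2 = -2.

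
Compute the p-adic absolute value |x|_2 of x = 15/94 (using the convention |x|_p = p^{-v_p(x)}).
|15/94|_2 = 2

Step 1 — compute v_2(x) by factoring powers of 2 out of the numerator and denominator: v_2(15/94) = -1. Step 2 — apply |x|_p = p^{-v_p(x)} = 2^{1} = 2.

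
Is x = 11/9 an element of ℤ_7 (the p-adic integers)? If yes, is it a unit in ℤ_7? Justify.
x ∈ ℤ_7^× (unit); v_7(x) = 0

ℤ_7 = {x ∈ ℚ_7 : v_7(x) ≥ 0} and ℤ_7^× = {x ∈ ℤ_7 : v_7(x) = 0}. Here v_7(11/9) = v_7(num) − v_7(den) = 0; compare against these criteria.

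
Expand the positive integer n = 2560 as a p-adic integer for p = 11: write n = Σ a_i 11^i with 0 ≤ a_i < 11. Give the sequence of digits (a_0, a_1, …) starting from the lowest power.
(a_0, a_1, …) = (8, 1, 10, 1)

Repeated division by 11 gives the digits low-to-high: 2560 = 8 + 1·11^1 + 10·11^2 + 1·11^3. Digit sequence: (8, 1, 10, 1).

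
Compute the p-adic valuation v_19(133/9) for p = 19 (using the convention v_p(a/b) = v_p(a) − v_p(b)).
v_19(133/9) = 1

Factor powers of 19 from the numerator and denominator of the reduced fraction: 133 = 19^1 · 7 and 9 = 19^0 · 9. Apply v_p(a/b) = v_p(a) − v_p(b): v_19(133/9) = 1 − 0 = 1.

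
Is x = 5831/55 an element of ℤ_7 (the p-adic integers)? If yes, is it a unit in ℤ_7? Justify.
x ∈ ℤ_7 but not a unit; v_7(x) = 3 > 0

ℤ_7 = {x ∈ ℚ_7 : v_7(x) ≥ 0} and ℤ_7^× = {x ∈ ℤ_7 : v_7(x) = 0}. Here v_7(5831/55) = v_7(num) − v_7(den) = 3; compare against these criteria.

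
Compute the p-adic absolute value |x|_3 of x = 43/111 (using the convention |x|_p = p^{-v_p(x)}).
|43/111|_3 = 3

Step 1 — compute v_3(x) by factoring powers of 3 out of the numerator and denominator: v_3(43/111) = -1. Step 2 — apply |x|_p = p^{-v_p(x)} = 3^{1} = 3.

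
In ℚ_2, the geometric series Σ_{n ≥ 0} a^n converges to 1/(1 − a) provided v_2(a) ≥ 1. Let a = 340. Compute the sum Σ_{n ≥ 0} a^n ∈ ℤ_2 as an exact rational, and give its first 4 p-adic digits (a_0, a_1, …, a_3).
Σ a^n = 1/(1 − a) = -1/339;  first 4 digits = (1, 0, 1, 0)

v_2(a) = 2 ≥ 1, so the series converges in ℤ_2 to 1/(1 − a) = 1/(1 − 340) = -1/339. Expand this rational in ℤ_2: compute digits iteratively via d_i = x_i mod 2, x_{i+1} = (x_i − d_i)/2. The first 4 digits are (1, 0, 1, 0).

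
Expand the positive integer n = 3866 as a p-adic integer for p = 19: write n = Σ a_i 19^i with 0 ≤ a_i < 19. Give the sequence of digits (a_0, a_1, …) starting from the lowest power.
(a_0, a_1, …) = (9, 13, 10)

Repeated division by 19 gives the digits low-to-high: 3866 = 9 + 13·19^1 + 10·19^2. Digit sequence: (9, 13, 10).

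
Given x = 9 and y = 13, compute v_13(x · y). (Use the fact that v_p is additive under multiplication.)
v_13(117) = 1

v_p(x) = 0 (factor: 9 = 13^0 · 9); v_p(y) = 1 (factor: 13 = 13^1 · 1). Additivity: v_p(xy) = v_p(x) + v_p(y) = 0 + 1 = 1. (Direct check: xy = 117 = 13^1 · (9).)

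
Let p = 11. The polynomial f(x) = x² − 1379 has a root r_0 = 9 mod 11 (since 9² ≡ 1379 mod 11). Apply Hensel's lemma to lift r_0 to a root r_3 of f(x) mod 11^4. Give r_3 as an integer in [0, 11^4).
r_3 = 12329 (mod 14641)

Hensel's recurrence: r_{i+1} = r_i − f(r_i)·(f′(r_i))^{-1} mod 11^{i+2}, with f′(x) = 2x. Iterate:
  r_0 = 9 (mod 11)
  r_1 = 108 (mod 121)
  r_2 = 350 (mod 1331)
  r_3 = 12329 (mod 14641)
Final: r_3 = 12329, and one checks f(r_3) ≡ 0 mod 11^4.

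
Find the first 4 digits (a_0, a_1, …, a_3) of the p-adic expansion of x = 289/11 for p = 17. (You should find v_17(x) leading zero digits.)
(a_0, …, a_3) = (0, 0, 14, 10)

v_17(289/11) = 2, so a_0 = ... = a_1 = 0. Factor out: x = 17^2 · u with u = 1/11 a unit in ℤ_17. Expand u iteratively via a_{v+i} = u_i mod 17, u_{i+1} = (u_i − a_{v+i})/17:
  u_0 = 1/11;  a_2 = 14;  u_1 = (u_0 − 14)/17 = -9/11
  u_1 = -9/11;  a_3 = 10;  u_2 = (u_1 − 10)/17 = -7/11
Digits: (0, 0, 14, 10).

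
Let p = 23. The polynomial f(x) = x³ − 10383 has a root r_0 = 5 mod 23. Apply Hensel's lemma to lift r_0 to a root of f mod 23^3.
r_2 = 1891 (mod 12167)

Hensel: r_{i+1} = r_i − f(r_i)/f′(r_i) mod 23^{i+2}, where f′(x) = 3x². Iterate:
  r_0 = 5 (mod 23)
  r_1 = 304 (mod 529)
  r_2 = 1891 (mod 12167)
Final: r = 1891 with f(r) ≡ 0 mod 23^3.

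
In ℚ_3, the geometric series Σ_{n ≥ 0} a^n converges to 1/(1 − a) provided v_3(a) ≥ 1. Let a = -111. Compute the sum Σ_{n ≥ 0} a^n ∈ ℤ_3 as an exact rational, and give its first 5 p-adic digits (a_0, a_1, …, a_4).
Σ a^n = 1/(1 − a) = 1/112;  first 5 digits = (1, 2, 0, 1, 1)

v_3(a) = 1 ≥ 1, so the series converges in ℤ_3 to 1/(1 − a) = 1/(1 − (-111)) = 1/112. Expand this rational in ℤ_3: compute digits iteratively via d_i = x_i mod 3, x_{i+1} = (x_i − d_i)/3. The first 5 digits are (1, 2, 0, 1, 1).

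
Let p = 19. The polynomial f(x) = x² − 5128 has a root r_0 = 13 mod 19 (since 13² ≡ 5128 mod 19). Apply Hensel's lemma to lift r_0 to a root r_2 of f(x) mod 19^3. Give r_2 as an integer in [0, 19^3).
r_2 = 412 (mod 6859)

Hensel's recurrence: r_{i+1} = r_i − f(r_i)·(f′(r_i))^{-1} mod 19^{i+2}, with f′(x) = 2x. Iterate:
  r_0 = 13 (mod 19)
  r_1 = 51 (mod 361)
  r_2 = 412 (mod 6859)
Final: r_2 = 412, and one checks f(r_2) ≡ 0 mod 19^3.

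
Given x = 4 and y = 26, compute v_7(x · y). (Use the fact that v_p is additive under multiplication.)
v_7(104) = 0

v_p(x) = 0 (factor: 4 = 7^0 · 4); v_p(y) = 0 (factor: 26 = 7^0 · 26). Additivity: v_p(xy) = v_p(x) + v_p(y) = 0 + 0 = 0. (Direct check: xy = 104 = 7^0 · (104).)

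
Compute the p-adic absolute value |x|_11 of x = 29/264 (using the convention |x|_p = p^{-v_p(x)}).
|29/264|_11 = 11

Step 1 — compute v_11(x) by factoring powers of 11 out of the numerator and denominator: v_11(29/264) = -1. Step 2 — apply |x|_p = p^{-v_p(x)} = 11^{1} = 11.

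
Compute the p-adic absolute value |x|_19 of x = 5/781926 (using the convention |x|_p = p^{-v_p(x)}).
|5/781926|_19 = 130321

Step 1 — compute v_19(x) by factoring powers of 19 out of the numerator and denominator: v_19(5/781926) = -4. Step 2 — apply |x|_p = p^{-v_p(x)} = 19^{4} = 130321.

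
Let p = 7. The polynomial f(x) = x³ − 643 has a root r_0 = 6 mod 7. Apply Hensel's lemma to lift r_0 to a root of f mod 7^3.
r_2 = 181 (mod 343)

Hensel: r_{i+1} = r_i − f(r_i)/f′(r_i) mod 7^{i+2}, where f′(x) = 3x². Iterate:
  r_0 = 6 (mod 7)
  r_1 = 34 (mod 49)
  r_2 = 181 (mod 343)
Final: r = 181 with f(r) ≡ 0 mod 7^3.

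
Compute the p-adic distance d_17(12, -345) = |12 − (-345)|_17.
d_17(12, -345) = 1/17

Step 1 — x − y = 12 − (-345) = 357. Step 2 — v_17(357) = 1 (factor: 357 = (17^1 · 21); the sign does not affect v_p). Step 3 — |x − y|_17 = 17^{-1} = 1/17.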